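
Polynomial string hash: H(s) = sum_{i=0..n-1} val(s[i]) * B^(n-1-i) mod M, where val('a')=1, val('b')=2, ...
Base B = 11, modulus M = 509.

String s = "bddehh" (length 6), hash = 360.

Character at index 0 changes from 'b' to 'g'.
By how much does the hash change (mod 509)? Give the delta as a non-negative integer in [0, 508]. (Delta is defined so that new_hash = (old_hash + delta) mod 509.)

Answer: 17

Derivation:
Delta formula: (val(new) - val(old)) * B^(n-1-k) mod M
  val('g') - val('b') = 7 - 2 = 5
  B^(n-1-k) = 11^5 mod 509 = 207
  Delta = 5 * 207 mod 509 = 17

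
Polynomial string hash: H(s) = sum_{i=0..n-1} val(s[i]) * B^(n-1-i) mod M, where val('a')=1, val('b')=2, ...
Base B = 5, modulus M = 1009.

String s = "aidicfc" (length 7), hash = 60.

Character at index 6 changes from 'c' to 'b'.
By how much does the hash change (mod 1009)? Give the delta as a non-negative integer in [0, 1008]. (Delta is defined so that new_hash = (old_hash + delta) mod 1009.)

Delta formula: (val(new) - val(old)) * B^(n-1-k) mod M
  val('b') - val('c') = 2 - 3 = -1
  B^(n-1-k) = 5^0 mod 1009 = 1
  Delta = -1 * 1 mod 1009 = 1008

Answer: 1008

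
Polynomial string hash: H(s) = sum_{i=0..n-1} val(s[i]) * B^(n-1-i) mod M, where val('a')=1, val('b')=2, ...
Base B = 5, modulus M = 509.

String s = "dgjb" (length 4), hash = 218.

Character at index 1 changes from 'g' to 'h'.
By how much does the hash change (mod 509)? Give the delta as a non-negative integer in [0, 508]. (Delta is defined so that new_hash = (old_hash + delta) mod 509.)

Answer: 25

Derivation:
Delta formula: (val(new) - val(old)) * B^(n-1-k) mod M
  val('h') - val('g') = 8 - 7 = 1
  B^(n-1-k) = 5^2 mod 509 = 25
  Delta = 1 * 25 mod 509 = 25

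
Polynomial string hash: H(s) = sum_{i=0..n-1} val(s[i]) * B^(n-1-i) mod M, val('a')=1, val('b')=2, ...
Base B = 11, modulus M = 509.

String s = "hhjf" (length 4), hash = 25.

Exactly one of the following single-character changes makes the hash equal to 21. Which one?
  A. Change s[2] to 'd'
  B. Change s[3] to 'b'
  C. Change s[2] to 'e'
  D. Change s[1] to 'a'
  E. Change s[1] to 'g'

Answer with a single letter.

Answer: B

Derivation:
Option A: s[2]='j'->'d', delta=(4-10)*11^1 mod 509 = 443, hash=25+443 mod 509 = 468
Option B: s[3]='f'->'b', delta=(2-6)*11^0 mod 509 = 505, hash=25+505 mod 509 = 21 <-- target
Option C: s[2]='j'->'e', delta=(5-10)*11^1 mod 509 = 454, hash=25+454 mod 509 = 479
Option D: s[1]='h'->'a', delta=(1-8)*11^2 mod 509 = 171, hash=25+171 mod 509 = 196
Option E: s[1]='h'->'g', delta=(7-8)*11^2 mod 509 = 388, hash=25+388 mod 509 = 413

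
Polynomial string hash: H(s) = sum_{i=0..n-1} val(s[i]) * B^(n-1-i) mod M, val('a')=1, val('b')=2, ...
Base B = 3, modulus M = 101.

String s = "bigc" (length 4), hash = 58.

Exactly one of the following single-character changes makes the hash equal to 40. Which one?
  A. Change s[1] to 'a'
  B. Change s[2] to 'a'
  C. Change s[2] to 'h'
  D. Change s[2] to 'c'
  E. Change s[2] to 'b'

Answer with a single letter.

Answer: B

Derivation:
Option A: s[1]='i'->'a', delta=(1-9)*3^2 mod 101 = 29, hash=58+29 mod 101 = 87
Option B: s[2]='g'->'a', delta=(1-7)*3^1 mod 101 = 83, hash=58+83 mod 101 = 40 <-- target
Option C: s[2]='g'->'h', delta=(8-7)*3^1 mod 101 = 3, hash=58+3 mod 101 = 61
Option D: s[2]='g'->'c', delta=(3-7)*3^1 mod 101 = 89, hash=58+89 mod 101 = 46
Option E: s[2]='g'->'b', delta=(2-7)*3^1 mod 101 = 86, hash=58+86 mod 101 = 43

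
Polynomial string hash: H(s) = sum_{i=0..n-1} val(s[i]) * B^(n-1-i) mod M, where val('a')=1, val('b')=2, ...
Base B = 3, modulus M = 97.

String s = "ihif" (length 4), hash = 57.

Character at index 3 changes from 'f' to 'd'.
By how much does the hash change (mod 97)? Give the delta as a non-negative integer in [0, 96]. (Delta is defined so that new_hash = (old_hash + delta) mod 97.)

Answer: 95

Derivation:
Delta formula: (val(new) - val(old)) * B^(n-1-k) mod M
  val('d') - val('f') = 4 - 6 = -2
  B^(n-1-k) = 3^0 mod 97 = 1
  Delta = -2 * 1 mod 97 = 95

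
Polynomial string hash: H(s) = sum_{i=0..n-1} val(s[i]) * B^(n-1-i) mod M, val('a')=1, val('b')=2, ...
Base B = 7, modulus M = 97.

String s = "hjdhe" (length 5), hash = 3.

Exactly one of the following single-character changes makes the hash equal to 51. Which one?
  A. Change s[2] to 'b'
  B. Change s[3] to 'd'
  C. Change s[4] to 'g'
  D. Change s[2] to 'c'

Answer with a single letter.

Answer: D

Derivation:
Option A: s[2]='d'->'b', delta=(2-4)*7^2 mod 97 = 96, hash=3+96 mod 97 = 2
Option B: s[3]='h'->'d', delta=(4-8)*7^1 mod 97 = 69, hash=3+69 mod 97 = 72
Option C: s[4]='e'->'g', delta=(7-5)*7^0 mod 97 = 2, hash=3+2 mod 97 = 5
Option D: s[2]='d'->'c', delta=(3-4)*7^2 mod 97 = 48, hash=3+48 mod 97 = 51 <-- target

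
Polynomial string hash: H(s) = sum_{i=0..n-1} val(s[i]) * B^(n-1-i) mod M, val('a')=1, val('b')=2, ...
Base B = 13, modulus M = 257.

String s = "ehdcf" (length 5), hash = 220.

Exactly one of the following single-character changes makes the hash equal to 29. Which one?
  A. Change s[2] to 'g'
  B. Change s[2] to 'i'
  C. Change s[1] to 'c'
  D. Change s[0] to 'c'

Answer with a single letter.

Option A: s[2]='d'->'g', delta=(7-4)*13^2 mod 257 = 250, hash=220+250 mod 257 = 213
Option B: s[2]='d'->'i', delta=(9-4)*13^2 mod 257 = 74, hash=220+74 mod 257 = 37
Option C: s[1]='h'->'c', delta=(3-8)*13^3 mod 257 = 66, hash=220+66 mod 257 = 29 <-- target
Option D: s[0]='e'->'c', delta=(3-5)*13^4 mod 257 = 189, hash=220+189 mod 257 = 152

Answer: C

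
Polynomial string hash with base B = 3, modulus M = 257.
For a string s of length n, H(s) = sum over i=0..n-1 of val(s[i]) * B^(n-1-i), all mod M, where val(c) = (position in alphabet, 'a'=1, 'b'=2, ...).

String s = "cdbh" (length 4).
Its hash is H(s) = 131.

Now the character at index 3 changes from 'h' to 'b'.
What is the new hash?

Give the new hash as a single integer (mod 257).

val('h') = 8, val('b') = 2
Position k = 3, exponent = n-1-k = 0
B^0 mod M = 3^0 mod 257 = 1
Delta = (2 - 8) * 1 mod 257 = 251
New hash = (131 + 251) mod 257 = 125

Answer: 125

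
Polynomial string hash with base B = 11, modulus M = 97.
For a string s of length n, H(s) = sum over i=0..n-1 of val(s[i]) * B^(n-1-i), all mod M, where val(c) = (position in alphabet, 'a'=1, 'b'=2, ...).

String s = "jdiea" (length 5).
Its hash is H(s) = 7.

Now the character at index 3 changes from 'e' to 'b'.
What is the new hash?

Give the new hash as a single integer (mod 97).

Answer: 71

Derivation:
val('e') = 5, val('b') = 2
Position k = 3, exponent = n-1-k = 1
B^1 mod M = 11^1 mod 97 = 11
Delta = (2 - 5) * 11 mod 97 = 64
New hash = (7 + 64) mod 97 = 71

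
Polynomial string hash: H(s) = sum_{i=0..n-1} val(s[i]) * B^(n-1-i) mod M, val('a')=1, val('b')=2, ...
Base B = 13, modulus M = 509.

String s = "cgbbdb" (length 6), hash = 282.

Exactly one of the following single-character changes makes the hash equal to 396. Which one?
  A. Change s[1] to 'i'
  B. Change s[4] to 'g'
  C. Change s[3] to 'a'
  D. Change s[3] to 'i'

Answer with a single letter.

Option A: s[1]='g'->'i', delta=(9-7)*13^4 mod 509 = 114, hash=282+114 mod 509 = 396 <-- target
Option B: s[4]='d'->'g', delta=(7-4)*13^1 mod 509 = 39, hash=282+39 mod 509 = 321
Option C: s[3]='b'->'a', delta=(1-2)*13^2 mod 509 = 340, hash=282+340 mod 509 = 113
Option D: s[3]='b'->'i', delta=(9-2)*13^2 mod 509 = 165, hash=282+165 mod 509 = 447

Answer: A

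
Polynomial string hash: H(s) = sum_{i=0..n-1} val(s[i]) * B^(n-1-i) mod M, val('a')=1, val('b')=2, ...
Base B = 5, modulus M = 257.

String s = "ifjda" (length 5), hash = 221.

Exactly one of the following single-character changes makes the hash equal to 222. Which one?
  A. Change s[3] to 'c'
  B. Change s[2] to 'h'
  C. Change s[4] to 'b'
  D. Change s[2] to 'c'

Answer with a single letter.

Option A: s[3]='d'->'c', delta=(3-4)*5^1 mod 257 = 252, hash=221+252 mod 257 = 216
Option B: s[2]='j'->'h', delta=(8-10)*5^2 mod 257 = 207, hash=221+207 mod 257 = 171
Option C: s[4]='a'->'b', delta=(2-1)*5^0 mod 257 = 1, hash=221+1 mod 257 = 222 <-- target
Option D: s[2]='j'->'c', delta=(3-10)*5^2 mod 257 = 82, hash=221+82 mod 257 = 46

Answer: C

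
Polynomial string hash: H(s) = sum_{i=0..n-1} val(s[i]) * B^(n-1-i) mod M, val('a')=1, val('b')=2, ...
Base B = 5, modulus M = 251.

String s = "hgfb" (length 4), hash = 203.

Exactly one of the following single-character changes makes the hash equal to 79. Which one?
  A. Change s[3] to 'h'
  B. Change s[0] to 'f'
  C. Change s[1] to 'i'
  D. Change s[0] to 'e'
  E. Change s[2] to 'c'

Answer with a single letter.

Answer: D

Derivation:
Option A: s[3]='b'->'h', delta=(8-2)*5^0 mod 251 = 6, hash=203+6 mod 251 = 209
Option B: s[0]='h'->'f', delta=(6-8)*5^3 mod 251 = 1, hash=203+1 mod 251 = 204
Option C: s[1]='g'->'i', delta=(9-7)*5^2 mod 251 = 50, hash=203+50 mod 251 = 2
Option D: s[0]='h'->'e', delta=(5-8)*5^3 mod 251 = 127, hash=203+127 mod 251 = 79 <-- target
Option E: s[2]='f'->'c', delta=(3-6)*5^1 mod 251 = 236, hash=203+236 mod 251 = 188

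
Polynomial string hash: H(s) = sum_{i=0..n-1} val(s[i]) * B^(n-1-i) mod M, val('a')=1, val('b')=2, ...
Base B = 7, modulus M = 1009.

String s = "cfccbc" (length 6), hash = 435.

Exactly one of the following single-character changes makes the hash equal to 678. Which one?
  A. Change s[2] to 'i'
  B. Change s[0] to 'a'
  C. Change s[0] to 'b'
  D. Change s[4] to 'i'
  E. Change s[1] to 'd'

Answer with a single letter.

Option A: s[2]='c'->'i', delta=(9-3)*7^3 mod 1009 = 40, hash=435+40 mod 1009 = 475
Option B: s[0]='c'->'a', delta=(1-3)*7^5 mod 1009 = 692, hash=435+692 mod 1009 = 118
Option C: s[0]='c'->'b', delta=(2-3)*7^5 mod 1009 = 346, hash=435+346 mod 1009 = 781
Option D: s[4]='b'->'i', delta=(9-2)*7^1 mod 1009 = 49, hash=435+49 mod 1009 = 484
Option E: s[1]='f'->'d', delta=(4-6)*7^4 mod 1009 = 243, hash=435+243 mod 1009 = 678 <-- target

Answer: E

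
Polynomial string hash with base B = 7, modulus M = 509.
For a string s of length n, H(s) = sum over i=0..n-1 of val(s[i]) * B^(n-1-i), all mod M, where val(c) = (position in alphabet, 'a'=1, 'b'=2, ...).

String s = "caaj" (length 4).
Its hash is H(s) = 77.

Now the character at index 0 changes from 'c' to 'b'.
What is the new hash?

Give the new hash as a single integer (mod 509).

val('c') = 3, val('b') = 2
Position k = 0, exponent = n-1-k = 3
B^3 mod M = 7^3 mod 509 = 343
Delta = (2 - 3) * 343 mod 509 = 166
New hash = (77 + 166) mod 509 = 243

Answer: 243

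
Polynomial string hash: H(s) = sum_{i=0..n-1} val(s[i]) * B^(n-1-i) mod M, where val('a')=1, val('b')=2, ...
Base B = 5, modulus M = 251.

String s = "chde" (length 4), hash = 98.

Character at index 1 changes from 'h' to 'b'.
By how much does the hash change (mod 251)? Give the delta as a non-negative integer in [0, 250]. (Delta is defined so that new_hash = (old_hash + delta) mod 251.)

Delta formula: (val(new) - val(old)) * B^(n-1-k) mod M
  val('b') - val('h') = 2 - 8 = -6
  B^(n-1-k) = 5^2 mod 251 = 25
  Delta = -6 * 25 mod 251 = 101

Answer: 101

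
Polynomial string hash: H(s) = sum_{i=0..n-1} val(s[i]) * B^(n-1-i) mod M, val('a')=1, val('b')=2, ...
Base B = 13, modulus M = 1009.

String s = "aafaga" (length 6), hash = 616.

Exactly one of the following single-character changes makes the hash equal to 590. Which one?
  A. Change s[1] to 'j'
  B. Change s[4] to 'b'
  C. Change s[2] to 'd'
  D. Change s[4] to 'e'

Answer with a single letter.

Option A: s[1]='a'->'j', delta=(10-1)*13^4 mod 1009 = 763, hash=616+763 mod 1009 = 370
Option B: s[4]='g'->'b', delta=(2-7)*13^1 mod 1009 = 944, hash=616+944 mod 1009 = 551
Option C: s[2]='f'->'d', delta=(4-6)*13^3 mod 1009 = 651, hash=616+651 mod 1009 = 258
Option D: s[4]='g'->'e', delta=(5-7)*13^1 mod 1009 = 983, hash=616+983 mod 1009 = 590 <-- target

Answer: D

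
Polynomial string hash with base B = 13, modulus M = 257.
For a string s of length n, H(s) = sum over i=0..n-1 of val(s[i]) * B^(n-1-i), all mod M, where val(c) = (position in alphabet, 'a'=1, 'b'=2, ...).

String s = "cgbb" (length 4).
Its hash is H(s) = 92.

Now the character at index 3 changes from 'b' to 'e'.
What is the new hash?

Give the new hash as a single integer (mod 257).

val('b') = 2, val('e') = 5
Position k = 3, exponent = n-1-k = 0
B^0 mod M = 13^0 mod 257 = 1
Delta = (5 - 2) * 1 mod 257 = 3
New hash = (92 + 3) mod 257 = 95

Answer: 95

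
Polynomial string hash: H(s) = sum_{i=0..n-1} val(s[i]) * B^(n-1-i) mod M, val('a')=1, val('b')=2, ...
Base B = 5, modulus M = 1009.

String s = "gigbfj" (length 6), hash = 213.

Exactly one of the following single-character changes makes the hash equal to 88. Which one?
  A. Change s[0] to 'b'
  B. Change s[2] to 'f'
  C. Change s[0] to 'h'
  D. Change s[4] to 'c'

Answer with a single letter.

Answer: B

Derivation:
Option A: s[0]='g'->'b', delta=(2-7)*5^5 mod 1009 = 519, hash=213+519 mod 1009 = 732
Option B: s[2]='g'->'f', delta=(6-7)*5^3 mod 1009 = 884, hash=213+884 mod 1009 = 88 <-- target
Option C: s[0]='g'->'h', delta=(8-7)*5^5 mod 1009 = 98, hash=213+98 mod 1009 = 311
Option D: s[4]='f'->'c', delta=(3-6)*5^1 mod 1009 = 994, hash=213+994 mod 1009 = 198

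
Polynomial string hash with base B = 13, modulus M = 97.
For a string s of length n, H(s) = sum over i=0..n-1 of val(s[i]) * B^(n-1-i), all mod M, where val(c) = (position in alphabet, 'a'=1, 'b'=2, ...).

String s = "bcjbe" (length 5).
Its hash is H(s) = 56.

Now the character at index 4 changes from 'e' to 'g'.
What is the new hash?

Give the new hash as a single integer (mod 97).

Answer: 58

Derivation:
val('e') = 5, val('g') = 7
Position k = 4, exponent = n-1-k = 0
B^0 mod M = 13^0 mod 97 = 1
Delta = (7 - 5) * 1 mod 97 = 2
New hash = (56 + 2) mod 97 = 58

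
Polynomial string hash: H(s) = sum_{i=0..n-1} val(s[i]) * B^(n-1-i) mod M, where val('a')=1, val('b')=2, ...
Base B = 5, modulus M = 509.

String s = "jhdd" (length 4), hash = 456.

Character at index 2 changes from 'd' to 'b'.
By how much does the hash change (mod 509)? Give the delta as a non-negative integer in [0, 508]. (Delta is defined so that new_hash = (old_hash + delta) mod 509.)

Answer: 499

Derivation:
Delta formula: (val(new) - val(old)) * B^(n-1-k) mod M
  val('b') - val('d') = 2 - 4 = -2
  B^(n-1-k) = 5^1 mod 509 = 5
  Delta = -2 * 5 mod 509 = 499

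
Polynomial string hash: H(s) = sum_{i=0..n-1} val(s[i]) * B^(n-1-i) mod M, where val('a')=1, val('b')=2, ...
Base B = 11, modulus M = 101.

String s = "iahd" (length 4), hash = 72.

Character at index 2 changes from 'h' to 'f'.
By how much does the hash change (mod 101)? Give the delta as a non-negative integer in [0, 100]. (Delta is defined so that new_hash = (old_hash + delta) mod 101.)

Delta formula: (val(new) - val(old)) * B^(n-1-k) mod M
  val('f') - val('h') = 6 - 8 = -2
  B^(n-1-k) = 11^1 mod 101 = 11
  Delta = -2 * 11 mod 101 = 79

Answer: 79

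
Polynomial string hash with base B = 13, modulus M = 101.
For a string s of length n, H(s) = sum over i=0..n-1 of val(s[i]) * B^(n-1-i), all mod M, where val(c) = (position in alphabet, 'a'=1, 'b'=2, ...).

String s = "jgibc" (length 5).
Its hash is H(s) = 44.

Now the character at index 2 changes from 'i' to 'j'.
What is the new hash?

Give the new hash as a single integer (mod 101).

Answer: 11

Derivation:
val('i') = 9, val('j') = 10
Position k = 2, exponent = n-1-k = 2
B^2 mod M = 13^2 mod 101 = 68
Delta = (10 - 9) * 68 mod 101 = 68
New hash = (44 + 68) mod 101 = 11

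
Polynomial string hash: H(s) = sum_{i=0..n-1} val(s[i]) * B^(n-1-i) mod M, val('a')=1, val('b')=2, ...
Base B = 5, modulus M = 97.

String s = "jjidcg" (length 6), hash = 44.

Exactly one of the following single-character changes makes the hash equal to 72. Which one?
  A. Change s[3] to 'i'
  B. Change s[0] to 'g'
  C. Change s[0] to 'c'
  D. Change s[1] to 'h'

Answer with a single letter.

Answer: A

Derivation:
Option A: s[3]='d'->'i', delta=(9-4)*5^2 mod 97 = 28, hash=44+28 mod 97 = 72 <-- target
Option B: s[0]='j'->'g', delta=(7-10)*5^5 mod 97 = 34, hash=44+34 mod 97 = 78
Option C: s[0]='j'->'c', delta=(3-10)*5^5 mod 97 = 47, hash=44+47 mod 97 = 91
Option D: s[1]='j'->'h', delta=(8-10)*5^4 mod 97 = 11, hash=44+11 mod 97 = 55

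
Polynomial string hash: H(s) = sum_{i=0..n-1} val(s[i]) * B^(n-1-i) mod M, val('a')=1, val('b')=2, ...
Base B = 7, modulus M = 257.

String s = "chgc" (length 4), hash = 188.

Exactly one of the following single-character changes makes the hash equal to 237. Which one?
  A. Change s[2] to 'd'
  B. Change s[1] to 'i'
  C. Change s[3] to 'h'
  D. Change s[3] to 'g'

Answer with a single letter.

Answer: B

Derivation:
Option A: s[2]='g'->'d', delta=(4-7)*7^1 mod 257 = 236, hash=188+236 mod 257 = 167
Option B: s[1]='h'->'i', delta=(9-8)*7^2 mod 257 = 49, hash=188+49 mod 257 = 237 <-- target
Option C: s[3]='c'->'h', delta=(8-3)*7^0 mod 257 = 5, hash=188+5 mod 257 = 193
Option D: s[3]='c'->'g', delta=(7-3)*7^0 mod 257 = 4, hash=188+4 mod 257 = 192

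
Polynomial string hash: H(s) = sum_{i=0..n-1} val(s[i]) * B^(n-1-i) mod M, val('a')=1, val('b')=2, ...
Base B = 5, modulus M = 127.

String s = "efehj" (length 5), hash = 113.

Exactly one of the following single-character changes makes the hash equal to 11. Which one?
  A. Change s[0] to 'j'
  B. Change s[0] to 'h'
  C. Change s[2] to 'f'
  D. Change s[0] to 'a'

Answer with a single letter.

Answer: C

Derivation:
Option A: s[0]='e'->'j', delta=(10-5)*5^4 mod 127 = 77, hash=113+77 mod 127 = 63
Option B: s[0]='e'->'h', delta=(8-5)*5^4 mod 127 = 97, hash=113+97 mod 127 = 83
Option C: s[2]='e'->'f', delta=(6-5)*5^2 mod 127 = 25, hash=113+25 mod 127 = 11 <-- target
Option D: s[0]='e'->'a', delta=(1-5)*5^4 mod 127 = 40, hash=113+40 mod 127 = 26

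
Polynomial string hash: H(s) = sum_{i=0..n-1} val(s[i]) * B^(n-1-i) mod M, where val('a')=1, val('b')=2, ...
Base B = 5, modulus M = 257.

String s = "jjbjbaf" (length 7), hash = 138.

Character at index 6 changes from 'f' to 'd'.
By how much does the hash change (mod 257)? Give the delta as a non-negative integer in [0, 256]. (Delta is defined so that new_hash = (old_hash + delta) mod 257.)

Answer: 255

Derivation:
Delta formula: (val(new) - val(old)) * B^(n-1-k) mod M
  val('d') - val('f') = 4 - 6 = -2
  B^(n-1-k) = 5^0 mod 257 = 1
  Delta = -2 * 1 mod 257 = 255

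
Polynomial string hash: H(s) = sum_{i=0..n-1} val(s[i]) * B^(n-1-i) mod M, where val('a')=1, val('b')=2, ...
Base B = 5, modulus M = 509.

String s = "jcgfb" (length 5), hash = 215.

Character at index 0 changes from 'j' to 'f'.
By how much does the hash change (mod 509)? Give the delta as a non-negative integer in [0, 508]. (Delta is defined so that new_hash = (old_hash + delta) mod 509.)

Answer: 45

Derivation:
Delta formula: (val(new) - val(old)) * B^(n-1-k) mod M
  val('f') - val('j') = 6 - 10 = -4
  B^(n-1-k) = 5^4 mod 509 = 116
  Delta = -4 * 116 mod 509 = 45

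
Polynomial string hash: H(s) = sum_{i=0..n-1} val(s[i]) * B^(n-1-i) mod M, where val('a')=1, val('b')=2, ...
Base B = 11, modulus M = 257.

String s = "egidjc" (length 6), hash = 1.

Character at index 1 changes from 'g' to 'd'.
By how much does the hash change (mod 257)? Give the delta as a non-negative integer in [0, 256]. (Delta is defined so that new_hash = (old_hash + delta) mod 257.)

Answer: 24

Derivation:
Delta formula: (val(new) - val(old)) * B^(n-1-k) mod M
  val('d') - val('g') = 4 - 7 = -3
  B^(n-1-k) = 11^4 mod 257 = 249
  Delta = -3 * 249 mod 257 = 24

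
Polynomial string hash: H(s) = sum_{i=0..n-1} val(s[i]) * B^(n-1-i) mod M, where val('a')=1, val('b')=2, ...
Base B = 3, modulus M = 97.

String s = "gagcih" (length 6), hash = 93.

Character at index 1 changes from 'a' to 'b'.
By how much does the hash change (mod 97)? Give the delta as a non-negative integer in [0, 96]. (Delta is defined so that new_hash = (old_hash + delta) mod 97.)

Delta formula: (val(new) - val(old)) * B^(n-1-k) mod M
  val('b') - val('a') = 2 - 1 = 1
  B^(n-1-k) = 3^4 mod 97 = 81
  Delta = 1 * 81 mod 97 = 81

Answer: 81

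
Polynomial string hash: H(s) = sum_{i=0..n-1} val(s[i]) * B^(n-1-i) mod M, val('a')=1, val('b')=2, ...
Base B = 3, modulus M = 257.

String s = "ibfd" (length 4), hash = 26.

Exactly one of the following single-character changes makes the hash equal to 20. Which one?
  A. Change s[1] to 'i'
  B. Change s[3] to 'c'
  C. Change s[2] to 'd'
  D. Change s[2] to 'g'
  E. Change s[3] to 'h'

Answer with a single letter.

Option A: s[1]='b'->'i', delta=(9-2)*3^2 mod 257 = 63, hash=26+63 mod 257 = 89
Option B: s[3]='d'->'c', delta=(3-4)*3^0 mod 257 = 256, hash=26+256 mod 257 = 25
Option C: s[2]='f'->'d', delta=(4-6)*3^1 mod 257 = 251, hash=26+251 mod 257 = 20 <-- target
Option D: s[2]='f'->'g', delta=(7-6)*3^1 mod 257 = 3, hash=26+3 mod 257 = 29
Option E: s[3]='d'->'h', delta=(8-4)*3^0 mod 257 = 4, hash=26+4 mod 257 = 30

Answer: C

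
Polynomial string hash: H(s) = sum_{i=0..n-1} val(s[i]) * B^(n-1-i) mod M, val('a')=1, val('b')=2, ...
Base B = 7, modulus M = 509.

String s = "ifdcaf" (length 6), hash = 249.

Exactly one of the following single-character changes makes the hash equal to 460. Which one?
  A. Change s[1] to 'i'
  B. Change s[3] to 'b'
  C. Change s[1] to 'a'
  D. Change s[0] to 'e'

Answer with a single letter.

Option A: s[1]='f'->'i', delta=(9-6)*7^4 mod 509 = 77, hash=249+77 mod 509 = 326
Option B: s[3]='c'->'b', delta=(2-3)*7^2 mod 509 = 460, hash=249+460 mod 509 = 200
Option C: s[1]='f'->'a', delta=(1-6)*7^4 mod 509 = 211, hash=249+211 mod 509 = 460 <-- target
Option D: s[0]='i'->'e', delta=(5-9)*7^5 mod 509 = 469, hash=249+469 mod 509 = 209

Answer: C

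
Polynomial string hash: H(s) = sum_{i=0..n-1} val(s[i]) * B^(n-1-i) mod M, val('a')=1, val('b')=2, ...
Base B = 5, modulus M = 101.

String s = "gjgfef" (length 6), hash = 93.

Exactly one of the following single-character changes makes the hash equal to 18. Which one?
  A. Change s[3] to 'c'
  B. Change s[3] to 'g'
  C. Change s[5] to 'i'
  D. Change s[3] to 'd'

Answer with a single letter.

Answer: A

Derivation:
Option A: s[3]='f'->'c', delta=(3-6)*5^2 mod 101 = 26, hash=93+26 mod 101 = 18 <-- target
Option B: s[3]='f'->'g', delta=(7-6)*5^2 mod 101 = 25, hash=93+25 mod 101 = 17
Option C: s[5]='f'->'i', delta=(9-6)*5^0 mod 101 = 3, hash=93+3 mod 101 = 96
Option D: s[3]='f'->'d', delta=(4-6)*5^2 mod 101 = 51, hash=93+51 mod 101 = 43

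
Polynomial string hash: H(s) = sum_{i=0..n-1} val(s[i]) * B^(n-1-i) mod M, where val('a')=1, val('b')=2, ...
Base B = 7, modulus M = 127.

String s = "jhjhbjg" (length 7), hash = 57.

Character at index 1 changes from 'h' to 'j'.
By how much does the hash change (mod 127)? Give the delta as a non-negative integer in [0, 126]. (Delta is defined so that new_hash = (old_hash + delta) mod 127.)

Delta formula: (val(new) - val(old)) * B^(n-1-k) mod M
  val('j') - val('h') = 10 - 8 = 2
  B^(n-1-k) = 7^5 mod 127 = 43
  Delta = 2 * 43 mod 127 = 86

Answer: 86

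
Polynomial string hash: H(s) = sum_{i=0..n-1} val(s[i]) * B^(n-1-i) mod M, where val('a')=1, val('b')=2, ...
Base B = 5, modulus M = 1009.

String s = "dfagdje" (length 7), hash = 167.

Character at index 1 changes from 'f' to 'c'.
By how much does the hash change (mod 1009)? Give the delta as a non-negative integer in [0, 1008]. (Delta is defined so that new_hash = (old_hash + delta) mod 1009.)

Answer: 715

Derivation:
Delta formula: (val(new) - val(old)) * B^(n-1-k) mod M
  val('c') - val('f') = 3 - 6 = -3
  B^(n-1-k) = 5^5 mod 1009 = 98
  Delta = -3 * 98 mod 1009 = 715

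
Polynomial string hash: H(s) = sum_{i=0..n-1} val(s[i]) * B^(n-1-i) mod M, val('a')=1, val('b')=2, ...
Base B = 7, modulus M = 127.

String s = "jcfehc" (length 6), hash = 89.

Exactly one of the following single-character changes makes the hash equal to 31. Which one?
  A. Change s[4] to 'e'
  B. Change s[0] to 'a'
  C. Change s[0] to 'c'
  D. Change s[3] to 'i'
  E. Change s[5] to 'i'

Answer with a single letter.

Option A: s[4]='h'->'e', delta=(5-8)*7^1 mod 127 = 106, hash=89+106 mod 127 = 68
Option B: s[0]='j'->'a', delta=(1-10)*7^5 mod 127 = 121, hash=89+121 mod 127 = 83
Option C: s[0]='j'->'c', delta=(3-10)*7^5 mod 127 = 80, hash=89+80 mod 127 = 42
Option D: s[3]='e'->'i', delta=(9-5)*7^2 mod 127 = 69, hash=89+69 mod 127 = 31 <-- target
Option E: s[5]='c'->'i', delta=(9-3)*7^0 mod 127 = 6, hash=89+6 mod 127 = 95

Answer: D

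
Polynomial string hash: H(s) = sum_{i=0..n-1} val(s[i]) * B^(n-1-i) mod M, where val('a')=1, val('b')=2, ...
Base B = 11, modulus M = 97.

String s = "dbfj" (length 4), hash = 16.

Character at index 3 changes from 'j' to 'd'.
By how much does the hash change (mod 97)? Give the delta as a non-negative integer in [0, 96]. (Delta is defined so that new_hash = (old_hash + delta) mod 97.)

Delta formula: (val(new) - val(old)) * B^(n-1-k) mod M
  val('d') - val('j') = 4 - 10 = -6
  B^(n-1-k) = 11^0 mod 97 = 1
  Delta = -6 * 1 mod 97 = 91

Answer: 91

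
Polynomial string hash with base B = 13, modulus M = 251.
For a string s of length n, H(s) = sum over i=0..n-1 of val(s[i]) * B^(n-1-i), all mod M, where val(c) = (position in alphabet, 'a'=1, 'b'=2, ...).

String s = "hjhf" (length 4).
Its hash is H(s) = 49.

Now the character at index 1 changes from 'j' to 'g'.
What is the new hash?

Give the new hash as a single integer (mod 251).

Answer: 44

Derivation:
val('j') = 10, val('g') = 7
Position k = 1, exponent = n-1-k = 2
B^2 mod M = 13^2 mod 251 = 169
Delta = (7 - 10) * 169 mod 251 = 246
New hash = (49 + 246) mod 251 = 44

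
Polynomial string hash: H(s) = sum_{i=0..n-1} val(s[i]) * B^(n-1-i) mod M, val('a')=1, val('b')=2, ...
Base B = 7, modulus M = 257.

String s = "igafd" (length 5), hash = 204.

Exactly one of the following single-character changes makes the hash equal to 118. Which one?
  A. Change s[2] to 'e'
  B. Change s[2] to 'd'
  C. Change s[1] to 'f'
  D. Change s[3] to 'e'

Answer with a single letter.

Option A: s[2]='a'->'e', delta=(5-1)*7^2 mod 257 = 196, hash=204+196 mod 257 = 143
Option B: s[2]='a'->'d', delta=(4-1)*7^2 mod 257 = 147, hash=204+147 mod 257 = 94
Option C: s[1]='g'->'f', delta=(6-7)*7^3 mod 257 = 171, hash=204+171 mod 257 = 118 <-- target
Option D: s[3]='f'->'e', delta=(5-6)*7^1 mod 257 = 250, hash=204+250 mod 257 = 197

Answer: C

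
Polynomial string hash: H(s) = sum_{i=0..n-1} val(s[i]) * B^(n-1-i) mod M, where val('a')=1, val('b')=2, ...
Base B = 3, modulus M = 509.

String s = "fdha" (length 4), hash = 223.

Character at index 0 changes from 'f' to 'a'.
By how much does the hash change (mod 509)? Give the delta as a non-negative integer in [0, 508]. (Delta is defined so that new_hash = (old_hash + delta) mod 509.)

Answer: 374

Derivation:
Delta formula: (val(new) - val(old)) * B^(n-1-k) mod M
  val('a') - val('f') = 1 - 6 = -5
  B^(n-1-k) = 3^3 mod 509 = 27
  Delta = -5 * 27 mod 509 = 374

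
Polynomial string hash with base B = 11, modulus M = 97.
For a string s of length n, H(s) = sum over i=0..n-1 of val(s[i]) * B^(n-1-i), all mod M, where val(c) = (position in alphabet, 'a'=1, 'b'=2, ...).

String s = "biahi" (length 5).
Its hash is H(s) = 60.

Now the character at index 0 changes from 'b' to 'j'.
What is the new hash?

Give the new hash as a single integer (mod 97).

val('b') = 2, val('j') = 10
Position k = 0, exponent = n-1-k = 4
B^4 mod M = 11^4 mod 97 = 91
Delta = (10 - 2) * 91 mod 97 = 49
New hash = (60 + 49) mod 97 = 12

Answer: 12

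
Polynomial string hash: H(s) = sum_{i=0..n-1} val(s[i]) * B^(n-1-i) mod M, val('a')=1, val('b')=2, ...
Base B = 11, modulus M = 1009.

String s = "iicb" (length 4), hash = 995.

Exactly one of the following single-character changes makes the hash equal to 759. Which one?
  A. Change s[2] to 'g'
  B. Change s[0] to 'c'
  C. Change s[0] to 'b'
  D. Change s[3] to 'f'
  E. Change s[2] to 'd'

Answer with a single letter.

Answer: C

Derivation:
Option A: s[2]='c'->'g', delta=(7-3)*11^1 mod 1009 = 44, hash=995+44 mod 1009 = 30
Option B: s[0]='i'->'c', delta=(3-9)*11^3 mod 1009 = 86, hash=995+86 mod 1009 = 72
Option C: s[0]='i'->'b', delta=(2-9)*11^3 mod 1009 = 773, hash=995+773 mod 1009 = 759 <-- target
Option D: s[3]='b'->'f', delta=(6-2)*11^0 mod 1009 = 4, hash=995+4 mod 1009 = 999
Option E: s[2]='c'->'d', delta=(4-3)*11^1 mod 1009 = 11, hash=995+11 mod 1009 = 1006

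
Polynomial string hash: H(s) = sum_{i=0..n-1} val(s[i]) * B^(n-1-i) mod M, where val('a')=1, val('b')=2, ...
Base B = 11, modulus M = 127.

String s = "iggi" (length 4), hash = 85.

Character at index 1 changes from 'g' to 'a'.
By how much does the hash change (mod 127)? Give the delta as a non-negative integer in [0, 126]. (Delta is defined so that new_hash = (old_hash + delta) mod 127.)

Delta formula: (val(new) - val(old)) * B^(n-1-k) mod M
  val('a') - val('g') = 1 - 7 = -6
  B^(n-1-k) = 11^2 mod 127 = 121
  Delta = -6 * 121 mod 127 = 36

Answer: 36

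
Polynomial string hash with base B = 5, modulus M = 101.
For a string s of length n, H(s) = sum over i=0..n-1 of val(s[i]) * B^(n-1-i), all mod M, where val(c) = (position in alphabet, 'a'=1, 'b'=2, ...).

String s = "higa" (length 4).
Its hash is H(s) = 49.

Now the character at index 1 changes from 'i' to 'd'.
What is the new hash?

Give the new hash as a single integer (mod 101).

val('i') = 9, val('d') = 4
Position k = 1, exponent = n-1-k = 2
B^2 mod M = 5^2 mod 101 = 25
Delta = (4 - 9) * 25 mod 101 = 77
New hash = (49 + 77) mod 101 = 25

Answer: 25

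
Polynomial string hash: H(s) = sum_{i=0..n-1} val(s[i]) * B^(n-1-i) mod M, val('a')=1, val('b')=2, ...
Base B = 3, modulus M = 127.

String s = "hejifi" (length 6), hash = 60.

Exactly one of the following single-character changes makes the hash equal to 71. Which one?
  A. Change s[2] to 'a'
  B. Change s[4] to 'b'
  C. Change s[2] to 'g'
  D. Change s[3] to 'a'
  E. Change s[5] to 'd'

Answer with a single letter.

Answer: A

Derivation:
Option A: s[2]='j'->'a', delta=(1-10)*3^3 mod 127 = 11, hash=60+11 mod 127 = 71 <-- target
Option B: s[4]='f'->'b', delta=(2-6)*3^1 mod 127 = 115, hash=60+115 mod 127 = 48
Option C: s[2]='j'->'g', delta=(7-10)*3^3 mod 127 = 46, hash=60+46 mod 127 = 106
Option D: s[3]='i'->'a', delta=(1-9)*3^2 mod 127 = 55, hash=60+55 mod 127 = 115
Option E: s[5]='i'->'d', delta=(4-9)*3^0 mod 127 = 122, hash=60+122 mod 127 = 55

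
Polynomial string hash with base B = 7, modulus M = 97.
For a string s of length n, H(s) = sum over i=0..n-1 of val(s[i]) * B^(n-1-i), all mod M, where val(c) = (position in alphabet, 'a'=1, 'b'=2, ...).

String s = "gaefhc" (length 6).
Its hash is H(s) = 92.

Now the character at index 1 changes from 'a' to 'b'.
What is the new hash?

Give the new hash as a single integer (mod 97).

Answer: 68

Derivation:
val('a') = 1, val('b') = 2
Position k = 1, exponent = n-1-k = 4
B^4 mod M = 7^4 mod 97 = 73
Delta = (2 - 1) * 73 mod 97 = 73
New hash = (92 + 73) mod 97 = 68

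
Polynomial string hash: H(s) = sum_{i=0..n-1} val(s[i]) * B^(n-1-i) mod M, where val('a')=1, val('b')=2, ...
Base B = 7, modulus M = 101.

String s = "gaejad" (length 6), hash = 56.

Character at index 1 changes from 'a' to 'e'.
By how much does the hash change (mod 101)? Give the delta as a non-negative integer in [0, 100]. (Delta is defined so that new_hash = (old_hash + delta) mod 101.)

Delta formula: (val(new) - val(old)) * B^(n-1-k) mod M
  val('e') - val('a') = 5 - 1 = 4
  B^(n-1-k) = 7^4 mod 101 = 78
  Delta = 4 * 78 mod 101 = 9

Answer: 9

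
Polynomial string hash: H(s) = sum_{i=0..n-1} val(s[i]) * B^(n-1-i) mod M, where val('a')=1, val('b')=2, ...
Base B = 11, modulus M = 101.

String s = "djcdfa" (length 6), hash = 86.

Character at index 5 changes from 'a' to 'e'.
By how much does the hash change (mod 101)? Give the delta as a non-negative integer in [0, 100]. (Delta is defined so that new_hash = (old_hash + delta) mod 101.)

Answer: 4

Derivation:
Delta formula: (val(new) - val(old)) * B^(n-1-k) mod M
  val('e') - val('a') = 5 - 1 = 4
  B^(n-1-k) = 11^0 mod 101 = 1
  Delta = 4 * 1 mod 101 = 4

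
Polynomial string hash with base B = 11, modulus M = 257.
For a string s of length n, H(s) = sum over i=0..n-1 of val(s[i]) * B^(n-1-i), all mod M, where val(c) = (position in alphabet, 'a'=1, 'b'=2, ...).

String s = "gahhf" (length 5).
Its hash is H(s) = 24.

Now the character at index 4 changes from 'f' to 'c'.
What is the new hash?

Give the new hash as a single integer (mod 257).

Answer: 21

Derivation:
val('f') = 6, val('c') = 3
Position k = 4, exponent = n-1-k = 0
B^0 mod M = 11^0 mod 257 = 1
Delta = (3 - 6) * 1 mod 257 = 254
New hash = (24 + 254) mod 257 = 21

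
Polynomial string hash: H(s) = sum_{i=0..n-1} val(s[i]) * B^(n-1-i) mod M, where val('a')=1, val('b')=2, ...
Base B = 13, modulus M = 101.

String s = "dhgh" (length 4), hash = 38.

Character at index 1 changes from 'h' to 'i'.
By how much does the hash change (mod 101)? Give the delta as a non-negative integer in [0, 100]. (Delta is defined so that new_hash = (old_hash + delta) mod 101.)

Answer: 68

Derivation:
Delta formula: (val(new) - val(old)) * B^(n-1-k) mod M
  val('i') - val('h') = 9 - 8 = 1
  B^(n-1-k) = 13^2 mod 101 = 68
  Delta = 1 * 68 mod 101 = 68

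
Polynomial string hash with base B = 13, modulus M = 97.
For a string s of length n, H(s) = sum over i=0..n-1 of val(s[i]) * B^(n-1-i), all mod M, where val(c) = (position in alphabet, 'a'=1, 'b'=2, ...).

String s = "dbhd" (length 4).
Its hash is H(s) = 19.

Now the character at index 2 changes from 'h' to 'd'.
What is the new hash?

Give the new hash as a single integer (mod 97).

val('h') = 8, val('d') = 4
Position k = 2, exponent = n-1-k = 1
B^1 mod M = 13^1 mod 97 = 13
Delta = (4 - 8) * 13 mod 97 = 45
New hash = (19 + 45) mod 97 = 64

Answer: 64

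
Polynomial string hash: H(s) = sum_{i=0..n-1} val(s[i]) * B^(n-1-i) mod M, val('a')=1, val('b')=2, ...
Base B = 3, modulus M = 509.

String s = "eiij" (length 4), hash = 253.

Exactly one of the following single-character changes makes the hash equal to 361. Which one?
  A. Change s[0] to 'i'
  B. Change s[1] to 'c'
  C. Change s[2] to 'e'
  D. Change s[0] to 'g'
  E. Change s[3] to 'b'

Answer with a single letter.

Answer: A

Derivation:
Option A: s[0]='e'->'i', delta=(9-5)*3^3 mod 509 = 108, hash=253+108 mod 509 = 361 <-- target
Option B: s[1]='i'->'c', delta=(3-9)*3^2 mod 509 = 455, hash=253+455 mod 509 = 199
Option C: s[2]='i'->'e', delta=(5-9)*3^1 mod 509 = 497, hash=253+497 mod 509 = 241
Option D: s[0]='e'->'g', delta=(7-5)*3^3 mod 509 = 54, hash=253+54 mod 509 = 307
Option E: s[3]='j'->'b', delta=(2-10)*3^0 mod 509 = 501, hash=253+501 mod 509 = 245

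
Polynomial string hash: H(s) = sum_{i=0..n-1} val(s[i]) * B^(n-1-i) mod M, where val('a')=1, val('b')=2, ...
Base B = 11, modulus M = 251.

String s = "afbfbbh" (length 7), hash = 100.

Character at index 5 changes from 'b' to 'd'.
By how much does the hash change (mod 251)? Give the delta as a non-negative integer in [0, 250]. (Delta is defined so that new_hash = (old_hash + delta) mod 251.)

Delta formula: (val(new) - val(old)) * B^(n-1-k) mod M
  val('d') - val('b') = 4 - 2 = 2
  B^(n-1-k) = 11^1 mod 251 = 11
  Delta = 2 * 11 mod 251 = 22

Answer: 22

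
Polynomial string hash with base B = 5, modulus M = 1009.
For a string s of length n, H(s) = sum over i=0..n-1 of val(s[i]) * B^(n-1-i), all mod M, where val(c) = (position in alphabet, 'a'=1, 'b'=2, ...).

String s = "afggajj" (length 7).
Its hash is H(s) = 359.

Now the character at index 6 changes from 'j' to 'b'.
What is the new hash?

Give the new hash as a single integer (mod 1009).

val('j') = 10, val('b') = 2
Position k = 6, exponent = n-1-k = 0
B^0 mod M = 5^0 mod 1009 = 1
Delta = (2 - 10) * 1 mod 1009 = 1001
New hash = (359 + 1001) mod 1009 = 351

Answer: 351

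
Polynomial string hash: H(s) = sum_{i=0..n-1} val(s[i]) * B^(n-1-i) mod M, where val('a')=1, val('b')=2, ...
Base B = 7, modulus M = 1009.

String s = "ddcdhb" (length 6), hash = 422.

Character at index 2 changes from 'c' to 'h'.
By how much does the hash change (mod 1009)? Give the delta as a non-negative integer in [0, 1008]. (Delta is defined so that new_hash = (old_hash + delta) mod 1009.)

Delta formula: (val(new) - val(old)) * B^(n-1-k) mod M
  val('h') - val('c') = 8 - 3 = 5
  B^(n-1-k) = 7^3 mod 1009 = 343
  Delta = 5 * 343 mod 1009 = 706

Answer: 706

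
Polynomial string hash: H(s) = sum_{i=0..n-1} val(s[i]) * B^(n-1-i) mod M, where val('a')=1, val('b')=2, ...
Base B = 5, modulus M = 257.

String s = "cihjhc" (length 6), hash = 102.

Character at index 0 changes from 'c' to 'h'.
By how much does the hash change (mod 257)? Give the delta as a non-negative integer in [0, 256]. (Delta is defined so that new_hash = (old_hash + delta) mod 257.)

Answer: 205

Derivation:
Delta formula: (val(new) - val(old)) * B^(n-1-k) mod M
  val('h') - val('c') = 8 - 3 = 5
  B^(n-1-k) = 5^5 mod 257 = 41
  Delta = 5 * 41 mod 257 = 205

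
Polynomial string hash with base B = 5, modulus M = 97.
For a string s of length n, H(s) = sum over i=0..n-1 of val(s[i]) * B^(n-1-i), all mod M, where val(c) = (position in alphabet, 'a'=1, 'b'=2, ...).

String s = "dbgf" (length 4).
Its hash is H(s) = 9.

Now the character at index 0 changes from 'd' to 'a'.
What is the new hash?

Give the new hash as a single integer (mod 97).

val('d') = 4, val('a') = 1
Position k = 0, exponent = n-1-k = 3
B^3 mod M = 5^3 mod 97 = 28
Delta = (1 - 4) * 28 mod 97 = 13
New hash = (9 + 13) mod 97 = 22

Answer: 22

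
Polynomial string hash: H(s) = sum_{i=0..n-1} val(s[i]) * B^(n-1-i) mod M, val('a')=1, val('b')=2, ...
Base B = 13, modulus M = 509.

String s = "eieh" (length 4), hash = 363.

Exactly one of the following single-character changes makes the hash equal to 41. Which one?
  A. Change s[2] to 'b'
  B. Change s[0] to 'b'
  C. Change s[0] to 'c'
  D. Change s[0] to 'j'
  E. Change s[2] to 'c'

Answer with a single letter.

Answer: C

Derivation:
Option A: s[2]='e'->'b', delta=(2-5)*13^1 mod 509 = 470, hash=363+470 mod 509 = 324
Option B: s[0]='e'->'b', delta=(2-5)*13^3 mod 509 = 26, hash=363+26 mod 509 = 389
Option C: s[0]='e'->'c', delta=(3-5)*13^3 mod 509 = 187, hash=363+187 mod 509 = 41 <-- target
Option D: s[0]='e'->'j', delta=(10-5)*13^3 mod 509 = 296, hash=363+296 mod 509 = 150
Option E: s[2]='e'->'c', delta=(3-5)*13^1 mod 509 = 483, hash=363+483 mod 509 = 337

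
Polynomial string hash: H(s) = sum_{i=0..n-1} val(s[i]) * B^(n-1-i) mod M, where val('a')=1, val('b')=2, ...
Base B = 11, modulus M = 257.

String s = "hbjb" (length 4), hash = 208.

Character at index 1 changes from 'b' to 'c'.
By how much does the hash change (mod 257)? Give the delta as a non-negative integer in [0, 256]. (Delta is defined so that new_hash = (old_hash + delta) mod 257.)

Answer: 121

Derivation:
Delta formula: (val(new) - val(old)) * B^(n-1-k) mod M
  val('c') - val('b') = 3 - 2 = 1
  B^(n-1-k) = 11^2 mod 257 = 121
  Delta = 1 * 121 mod 257 = 121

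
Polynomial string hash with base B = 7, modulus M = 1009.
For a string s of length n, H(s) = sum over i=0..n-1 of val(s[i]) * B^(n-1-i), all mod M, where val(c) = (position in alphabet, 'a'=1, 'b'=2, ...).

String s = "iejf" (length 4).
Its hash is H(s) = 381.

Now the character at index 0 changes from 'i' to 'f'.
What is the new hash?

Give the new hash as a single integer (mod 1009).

val('i') = 9, val('f') = 6
Position k = 0, exponent = n-1-k = 3
B^3 mod M = 7^3 mod 1009 = 343
Delta = (6 - 9) * 343 mod 1009 = 989
New hash = (381 + 989) mod 1009 = 361

Answer: 361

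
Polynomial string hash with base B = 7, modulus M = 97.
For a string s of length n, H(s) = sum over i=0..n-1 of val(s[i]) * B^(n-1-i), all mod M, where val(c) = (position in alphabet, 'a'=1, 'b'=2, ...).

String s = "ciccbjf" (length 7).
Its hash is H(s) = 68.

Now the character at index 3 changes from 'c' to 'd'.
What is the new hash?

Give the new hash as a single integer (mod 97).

val('c') = 3, val('d') = 4
Position k = 3, exponent = n-1-k = 3
B^3 mod M = 7^3 mod 97 = 52
Delta = (4 - 3) * 52 mod 97 = 52
New hash = (68 + 52) mod 97 = 23

Answer: 23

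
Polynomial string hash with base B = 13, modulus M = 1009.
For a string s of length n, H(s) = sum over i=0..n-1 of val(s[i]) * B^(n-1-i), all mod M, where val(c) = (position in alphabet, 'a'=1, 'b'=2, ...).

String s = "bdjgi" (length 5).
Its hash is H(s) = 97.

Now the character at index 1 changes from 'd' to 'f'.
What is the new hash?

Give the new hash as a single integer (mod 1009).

val('d') = 4, val('f') = 6
Position k = 1, exponent = n-1-k = 3
B^3 mod M = 13^3 mod 1009 = 179
Delta = (6 - 4) * 179 mod 1009 = 358
New hash = (97 + 358) mod 1009 = 455

Answer: 455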